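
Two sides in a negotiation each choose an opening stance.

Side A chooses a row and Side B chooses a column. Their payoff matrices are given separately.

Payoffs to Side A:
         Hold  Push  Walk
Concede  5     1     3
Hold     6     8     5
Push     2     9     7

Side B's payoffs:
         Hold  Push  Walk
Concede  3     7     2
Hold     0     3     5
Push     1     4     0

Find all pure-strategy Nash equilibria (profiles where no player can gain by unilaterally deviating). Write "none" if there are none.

(Concede, Hold): Side A can switch to Hold (5 → 6). Not NE.
(Concede, Push): Side A can switch to Hold (1 → 8). Not NE.
(Concede, Walk): Side A can switch to Hold (3 → 5). Not NE.
(Hold, Hold): Side B can switch to Push (0 → 3). Not NE.
(Hold, Push): Side A can switch to Push (8 → 9). Not NE.
(Hold, Walk): Side A can switch to Push (5 → 7). Not NE.
(Push, Hold): Side A can switch to Concede (2 → 5). Not NE.
(Push, Push): Side A gets 9, best alternative 8; Side B gets 4, best alternative 1. No profitable deviation — NE.
(Push, Walk): Side B can switch to Hold (0 → 1). Not NE.

(Push, Push)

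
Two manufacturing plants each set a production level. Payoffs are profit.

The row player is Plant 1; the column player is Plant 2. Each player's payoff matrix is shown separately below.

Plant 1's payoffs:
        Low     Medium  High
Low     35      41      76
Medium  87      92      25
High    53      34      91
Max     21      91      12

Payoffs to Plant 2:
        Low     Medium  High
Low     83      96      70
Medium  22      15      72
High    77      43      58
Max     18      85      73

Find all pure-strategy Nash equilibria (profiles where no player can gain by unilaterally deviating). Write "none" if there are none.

Plant 1 against Low: payoffs 35, 87, 53, 21 → best response Medium.
Plant 1 against Medium: payoffs 41, 92, 34, 91 → best response Medium.
Plant 1 against High: payoffs 76, 25, 91, 12 → best response High.
Plant 2 against Low: payoffs 83, 96, 70 → best response Medium.
Plant 2 against Medium: payoffs 22, 15, 72 → best response High.
Plant 2 against High: payoffs 77, 43, 58 → best response Low.
Plant 2 against Max: payoffs 18, 85, 73 → best response Medium.
No profile is a mutual best response for all players.

none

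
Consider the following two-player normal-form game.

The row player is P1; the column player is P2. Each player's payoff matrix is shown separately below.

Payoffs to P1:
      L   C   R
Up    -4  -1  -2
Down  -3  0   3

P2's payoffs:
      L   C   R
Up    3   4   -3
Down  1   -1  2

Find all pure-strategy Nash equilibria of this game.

P1 against L: payoffs -4, -3 → best response Down.
P1 against C: payoffs -1, 0 → best response Down.
P1 against R: payoffs -2, 3 → best response Down.
P2 against Up: payoffs 3, 4, -3 → best response C.
P2 against Down: payoffs 1, -1, 2 → best response R.
Mutual best responses: (Down, R).

(Down, R)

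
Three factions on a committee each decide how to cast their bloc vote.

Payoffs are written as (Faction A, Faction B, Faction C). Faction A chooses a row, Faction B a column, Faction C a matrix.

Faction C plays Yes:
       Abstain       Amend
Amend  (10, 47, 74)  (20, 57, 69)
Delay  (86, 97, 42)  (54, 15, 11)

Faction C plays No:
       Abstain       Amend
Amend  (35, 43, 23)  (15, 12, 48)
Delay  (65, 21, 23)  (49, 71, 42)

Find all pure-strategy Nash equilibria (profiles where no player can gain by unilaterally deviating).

For each player, find the best response to each opponent profile; mutual best responses are the pure NE.
Faction A against (Abstain, Yes): payoffs 10, 86 → best response Delay.
Faction A against (Abstain, No): payoffs 35, 65 → best response Delay.
Faction A against (Amend, Yes): payoffs 20, 54 → best response Delay.
Faction A against (Amend, No): payoffs 15, 49 → best response Delay.
Faction B against (Amend, Yes): payoffs 47, 57 → best response Amend.
Faction B against (Amend, No): payoffs 43, 12 → best response Abstain.
Faction B against (Delay, Yes): payoffs 97, 15 → best response Abstain.
Faction B against (Delay, No): payoffs 21, 71 → best response Amend.
Faction C against (Amend, Abstain): payoffs 74, 23 → best response Yes.
Faction C against (Amend, Amend): payoffs 69, 48 → best response Yes.
Faction C against (Delay, Abstain): payoffs 42, 23 → best response Yes.
Faction C against (Delay, Amend): payoffs 11, 42 → best response No.
Mutual best responses: (Delay, Abstain, Yes); (Delay, Amend, No).

(Delay, Abstain, Yes) and (Delay, Amend, No)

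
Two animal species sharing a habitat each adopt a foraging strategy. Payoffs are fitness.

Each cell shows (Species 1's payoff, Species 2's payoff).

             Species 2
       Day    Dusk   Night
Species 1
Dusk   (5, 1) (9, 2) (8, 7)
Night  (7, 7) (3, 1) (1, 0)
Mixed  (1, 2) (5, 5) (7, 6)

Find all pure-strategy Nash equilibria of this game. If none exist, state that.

The pure Nash equilibria are (Dusk, Night) and (Night, Day).

For each player, find the best response to each opponent profile; mutual best responses are the pure NE.
Species 1 against Day: payoffs 5, 7, 1 → best response Night.
Species 1 against Dusk: payoffs 9, 3, 5 → best response Dusk.
Species 1 against Night: payoffs 8, 1, 7 → best response Dusk.
Species 2 against Dusk: payoffs 1, 2, 7 → best response Night.
Species 2 against Night: payoffs 7, 1, 0 → best response Day.
Species 2 against Mixed: payoffs 2, 5, 6 → best response Night.
Mutual best responses: (Dusk, Night); (Night, Day).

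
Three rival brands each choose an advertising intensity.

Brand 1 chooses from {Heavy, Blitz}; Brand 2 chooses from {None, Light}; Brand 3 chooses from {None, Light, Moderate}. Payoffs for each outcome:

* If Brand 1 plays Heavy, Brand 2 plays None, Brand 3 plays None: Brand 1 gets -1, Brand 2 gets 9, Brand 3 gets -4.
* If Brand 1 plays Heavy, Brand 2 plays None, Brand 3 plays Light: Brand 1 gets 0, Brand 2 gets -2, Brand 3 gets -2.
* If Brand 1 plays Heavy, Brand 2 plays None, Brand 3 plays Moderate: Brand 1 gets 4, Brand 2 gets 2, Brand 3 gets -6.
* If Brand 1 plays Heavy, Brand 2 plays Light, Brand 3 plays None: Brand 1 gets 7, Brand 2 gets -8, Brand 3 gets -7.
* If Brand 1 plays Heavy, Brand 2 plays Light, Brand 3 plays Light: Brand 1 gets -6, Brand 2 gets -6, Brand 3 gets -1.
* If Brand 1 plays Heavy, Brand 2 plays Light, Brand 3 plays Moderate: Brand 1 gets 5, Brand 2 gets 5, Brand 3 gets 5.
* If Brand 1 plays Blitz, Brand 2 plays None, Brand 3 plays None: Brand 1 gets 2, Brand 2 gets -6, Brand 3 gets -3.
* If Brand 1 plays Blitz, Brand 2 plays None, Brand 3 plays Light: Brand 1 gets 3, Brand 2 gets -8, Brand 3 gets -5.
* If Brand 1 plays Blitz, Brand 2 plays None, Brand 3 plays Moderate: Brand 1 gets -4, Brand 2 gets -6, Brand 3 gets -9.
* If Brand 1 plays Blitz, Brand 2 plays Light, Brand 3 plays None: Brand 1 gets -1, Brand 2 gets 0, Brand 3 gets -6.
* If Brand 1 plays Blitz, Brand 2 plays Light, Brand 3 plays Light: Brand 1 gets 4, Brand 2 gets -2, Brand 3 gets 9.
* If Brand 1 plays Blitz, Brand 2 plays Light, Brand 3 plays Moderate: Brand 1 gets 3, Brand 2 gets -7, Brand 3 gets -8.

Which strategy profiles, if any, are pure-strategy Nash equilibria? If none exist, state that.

(Heavy, None, None): Brand 1 can switch to Blitz (-1 → 2). Not NE.
(Heavy, None, Light): Brand 1 can switch to Blitz (0 → 3). Not NE.
(Heavy, None, Moderate): Brand 2 can switch to Light (2 → 5). Not NE.
(Heavy, Light, None): Brand 2 can switch to None (-8 → 9). Not NE.
(Heavy, Light, Light): Brand 1 can switch to Blitz (-6 → 4). Not NE.
(Heavy, Light, Moderate): Brand 1 gets 5, best alternative 3; Brand 2 gets 5, best alternative 2; Brand 3 gets 5, best alternative -1. No profitable deviation — NE.
(Blitz, None, None): Brand 2 can switch to Light (-6 → 0). Not NE.
(Blitz, None, Light): Brand 2 can switch to Light (-8 → -2). Not NE.
(Blitz, None, Moderate): Brand 1 can switch to Heavy (-4 → 4). Not NE.
(Blitz, Light, None): Brand 1 can switch to Heavy (-1 → 7). Not NE.
(Blitz, Light, Light): Brand 1 gets 4, best alternative -6; Brand 2 gets -2, best alternative -8; Brand 3 gets 9, best alternative -6. No profitable deviation — NE.
(Blitz, Light, Moderate): Brand 1 can switch to Heavy (3 → 5). Not NE.

(Heavy, Light, Moderate), (Blitz, Light, Light)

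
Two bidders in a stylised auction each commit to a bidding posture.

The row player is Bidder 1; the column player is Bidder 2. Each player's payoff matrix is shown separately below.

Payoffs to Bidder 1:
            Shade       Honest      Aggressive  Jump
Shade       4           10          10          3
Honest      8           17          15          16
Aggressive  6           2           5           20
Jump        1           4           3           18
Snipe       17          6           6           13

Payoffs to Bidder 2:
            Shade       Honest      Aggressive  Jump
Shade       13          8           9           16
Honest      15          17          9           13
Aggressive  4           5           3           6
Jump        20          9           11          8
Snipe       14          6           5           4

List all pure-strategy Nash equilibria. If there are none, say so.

The pure Nash equilibria are (Honest, Honest) and (Aggressive, Jump) and (Snipe, Shade).

For each player, find the best response to each opponent profile; mutual best responses are the pure NE.
Bidder 1 against Shade: payoffs 4, 8, 6, 1, 17 → best response Snipe.
Bidder 1 against Honest: payoffs 10, 17, 2, 4, 6 → best response Honest.
Bidder 1 against Aggressive: payoffs 10, 15, 5, 3, 6 → best response Honest.
Bidder 1 against Jump: payoffs 3, 16, 20, 18, 13 → best response Aggressive.
Bidder 2 against Shade: payoffs 13, 8, 9, 16 → best response Jump.
Bidder 2 against Honest: payoffs 15, 17, 9, 13 → best response Honest.
Bidder 2 against Aggressive: payoffs 4, 5, 3, 6 → best response Jump.
Bidder 2 against Jump: payoffs 20, 9, 11, 8 → best response Shade.
Bidder 2 against Snipe: payoffs 14, 6, 5, 4 → best response Shade.
Mutual best responses: (Honest, Honest); (Aggressive, Jump); (Snipe, Shade).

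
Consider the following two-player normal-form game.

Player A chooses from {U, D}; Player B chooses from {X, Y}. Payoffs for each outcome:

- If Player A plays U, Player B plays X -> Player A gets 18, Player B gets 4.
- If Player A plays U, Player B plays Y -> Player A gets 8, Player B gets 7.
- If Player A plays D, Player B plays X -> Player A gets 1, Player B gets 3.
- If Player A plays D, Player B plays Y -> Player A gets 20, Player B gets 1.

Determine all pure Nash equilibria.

Check each profile: it is a Nash equilibrium iff no player can strictly gain by switching unilaterally.
(U, X): Player B can switch to Y (4 → 7). Not NE.
(U, Y): Player A can switch to D (8 → 20). Not NE.
(D, X): Player A can switch to U (1 → 18). Not NE.
(D, Y): Player B can switch to X (1 → 3). Not NE.

No pure-strategy Nash equilibrium.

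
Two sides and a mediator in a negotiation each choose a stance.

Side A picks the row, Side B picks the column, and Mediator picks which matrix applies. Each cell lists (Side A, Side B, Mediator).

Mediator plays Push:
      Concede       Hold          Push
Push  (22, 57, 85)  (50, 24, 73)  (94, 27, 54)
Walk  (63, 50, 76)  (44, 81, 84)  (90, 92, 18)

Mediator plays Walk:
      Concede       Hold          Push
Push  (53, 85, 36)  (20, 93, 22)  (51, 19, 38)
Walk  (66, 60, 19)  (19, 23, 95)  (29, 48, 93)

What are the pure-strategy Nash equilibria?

This game has no pure Nash equilibrium.

(Push, Concede, Push): Side A can switch to Walk (22 → 63). Not NE.
(Push, Concede, Walk): Side A can switch to Walk (53 → 66). Not NE.
(Push, Hold, Push): Side B can switch to Concede (24 → 57). Not NE.
(Push, Hold, Walk): Mediator can switch to Push (22 → 73). Not NE.
(Push, Push, Push): Side B can switch to Concede (27 → 57). Not NE.
(Push, Push, Walk): Side B can switch to Concede (19 → 85). Not NE.
(Walk, Concede, Push): Side B can switch to Hold (50 → 81). Not NE.
(Walk, Concede, Walk): Mediator can switch to Push (19 → 76). Not NE.
(The remaining 4 profiles each have a profitable deviation by the same check.)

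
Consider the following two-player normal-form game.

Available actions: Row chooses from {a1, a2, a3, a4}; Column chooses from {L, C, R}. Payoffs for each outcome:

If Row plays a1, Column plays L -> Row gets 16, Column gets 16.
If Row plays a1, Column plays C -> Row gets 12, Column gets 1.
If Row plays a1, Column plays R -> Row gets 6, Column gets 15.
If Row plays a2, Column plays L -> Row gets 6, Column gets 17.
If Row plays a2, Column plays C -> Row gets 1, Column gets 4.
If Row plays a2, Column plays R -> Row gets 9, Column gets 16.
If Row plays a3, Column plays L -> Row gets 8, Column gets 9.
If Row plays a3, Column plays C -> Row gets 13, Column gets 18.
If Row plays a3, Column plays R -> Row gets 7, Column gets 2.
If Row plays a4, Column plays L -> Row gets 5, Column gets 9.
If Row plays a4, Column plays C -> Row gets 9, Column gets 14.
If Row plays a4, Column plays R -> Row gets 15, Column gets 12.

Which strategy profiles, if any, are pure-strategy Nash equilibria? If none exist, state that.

(a1, L) and (a3, C)

Row against L: payoffs 16, 6, 8, 5 → best response a1.
Row against C: payoffs 12, 1, 13, 9 → best response a3.
Row against R: payoffs 6, 9, 7, 15 → best response a4.
Column against a1: payoffs 16, 1, 15 → best response L.
Column against a2: payoffs 17, 4, 16 → best response L.
Column against a3: payoffs 9, 18, 2 → best response C.
Column against a4: payoffs 9, 14, 12 → best response C.
Mutual best responses: (a1, L); (a3, C).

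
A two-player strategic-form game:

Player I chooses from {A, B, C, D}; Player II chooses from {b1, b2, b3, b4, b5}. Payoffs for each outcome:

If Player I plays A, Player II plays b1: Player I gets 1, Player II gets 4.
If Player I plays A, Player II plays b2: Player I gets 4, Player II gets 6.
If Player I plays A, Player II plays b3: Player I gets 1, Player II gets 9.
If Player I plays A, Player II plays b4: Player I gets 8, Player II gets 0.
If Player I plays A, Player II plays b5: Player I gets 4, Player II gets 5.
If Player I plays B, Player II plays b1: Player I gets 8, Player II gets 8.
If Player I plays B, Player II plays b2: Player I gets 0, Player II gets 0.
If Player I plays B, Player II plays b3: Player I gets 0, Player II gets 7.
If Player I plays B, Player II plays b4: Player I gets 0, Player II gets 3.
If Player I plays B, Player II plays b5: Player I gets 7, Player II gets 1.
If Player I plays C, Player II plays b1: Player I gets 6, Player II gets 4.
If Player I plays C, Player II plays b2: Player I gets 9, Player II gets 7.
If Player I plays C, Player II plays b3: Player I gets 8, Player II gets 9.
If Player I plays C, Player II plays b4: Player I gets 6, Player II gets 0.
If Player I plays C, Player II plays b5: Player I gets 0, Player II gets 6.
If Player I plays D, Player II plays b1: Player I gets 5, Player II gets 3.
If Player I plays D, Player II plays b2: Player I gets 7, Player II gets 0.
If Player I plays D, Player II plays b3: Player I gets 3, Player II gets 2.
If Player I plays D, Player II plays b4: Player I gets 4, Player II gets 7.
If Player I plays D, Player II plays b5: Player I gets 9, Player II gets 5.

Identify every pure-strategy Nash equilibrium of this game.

For each strategy profile, look for a profitable unilateral deviation.
(A, b1): Player I can switch to B (1 → 8). Not NE.
(A, b2): Player I can switch to C (4 → 9). Not NE.
(A, b3): Player I can switch to C (1 → 8). Not NE.
(A, b4): Player II can switch to b1 (0 → 4). Not NE.
(A, b5): Player I can switch to B (4 → 7). Not NE.
(B, b1): Player I gets 8, best alternative 6; Player II gets 8, best alternative 7. No profitable deviation — NE.
(B, b2): Player I can switch to A (0 → 4). Not NE.
(C, b3): Player I gets 8, best alternative 3; Player II gets 9, best alternative 7. No profitable deviation — NE.
(The remaining 12 profiles each have a profitable deviation by the same check.)

The pure Nash equilibria are (B, b1); (C, b3).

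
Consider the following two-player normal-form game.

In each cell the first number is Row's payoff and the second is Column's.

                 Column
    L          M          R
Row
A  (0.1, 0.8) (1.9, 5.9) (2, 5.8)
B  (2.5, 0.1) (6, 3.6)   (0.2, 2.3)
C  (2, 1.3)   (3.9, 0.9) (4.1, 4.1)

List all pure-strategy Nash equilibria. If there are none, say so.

Mark each player's best response to every combination of opponents' strategies; a profile where every player is best-responding is a pure Nash equilibrium.
Row against L: payoffs 0.1, 2.5, 2 → best response B.
Row against M: payoffs 1.9, 6, 3.9 → best response B.
Row against R: payoffs 2, 0.2, 4.1 → best response C.
Column against A: payoffs 0.8, 5.9, 5.8 → best response M.
Column against B: payoffs 0.1, 3.6, 2.3 → best response M.
Column against C: payoffs 1.3, 0.9, 4.1 → best response R.
Mutual best responses: (B, M); (C, R).

(B, M), (C, R)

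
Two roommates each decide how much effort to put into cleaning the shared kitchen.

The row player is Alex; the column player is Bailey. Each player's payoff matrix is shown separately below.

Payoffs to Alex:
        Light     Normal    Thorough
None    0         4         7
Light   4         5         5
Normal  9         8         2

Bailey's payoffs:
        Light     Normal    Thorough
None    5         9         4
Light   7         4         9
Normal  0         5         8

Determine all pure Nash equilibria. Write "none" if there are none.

(None, Light): Alex can switch to Light (0 → 4). Not NE.
(None, Normal): Alex can switch to Light (4 → 5). Not NE.
(None, Thorough): Bailey can switch to Light (4 → 5). Not NE.
(Light, Light): Alex can switch to Normal (4 → 9). Not NE.
(Light, Normal): Alex can switch to Normal (5 → 8). Not NE.
(Light, Thorough): Alex can switch to None (5 → 7). Not NE.
(Normal, Light): Bailey can switch to Normal (0 → 5). Not NE.
(Normal, Normal): Bailey can switch to Thorough (5 → 8). Not NE.
(Normal, Thorough): Alex can switch to None (2 → 7). Not NE.

No pure-strategy Nash equilibrium.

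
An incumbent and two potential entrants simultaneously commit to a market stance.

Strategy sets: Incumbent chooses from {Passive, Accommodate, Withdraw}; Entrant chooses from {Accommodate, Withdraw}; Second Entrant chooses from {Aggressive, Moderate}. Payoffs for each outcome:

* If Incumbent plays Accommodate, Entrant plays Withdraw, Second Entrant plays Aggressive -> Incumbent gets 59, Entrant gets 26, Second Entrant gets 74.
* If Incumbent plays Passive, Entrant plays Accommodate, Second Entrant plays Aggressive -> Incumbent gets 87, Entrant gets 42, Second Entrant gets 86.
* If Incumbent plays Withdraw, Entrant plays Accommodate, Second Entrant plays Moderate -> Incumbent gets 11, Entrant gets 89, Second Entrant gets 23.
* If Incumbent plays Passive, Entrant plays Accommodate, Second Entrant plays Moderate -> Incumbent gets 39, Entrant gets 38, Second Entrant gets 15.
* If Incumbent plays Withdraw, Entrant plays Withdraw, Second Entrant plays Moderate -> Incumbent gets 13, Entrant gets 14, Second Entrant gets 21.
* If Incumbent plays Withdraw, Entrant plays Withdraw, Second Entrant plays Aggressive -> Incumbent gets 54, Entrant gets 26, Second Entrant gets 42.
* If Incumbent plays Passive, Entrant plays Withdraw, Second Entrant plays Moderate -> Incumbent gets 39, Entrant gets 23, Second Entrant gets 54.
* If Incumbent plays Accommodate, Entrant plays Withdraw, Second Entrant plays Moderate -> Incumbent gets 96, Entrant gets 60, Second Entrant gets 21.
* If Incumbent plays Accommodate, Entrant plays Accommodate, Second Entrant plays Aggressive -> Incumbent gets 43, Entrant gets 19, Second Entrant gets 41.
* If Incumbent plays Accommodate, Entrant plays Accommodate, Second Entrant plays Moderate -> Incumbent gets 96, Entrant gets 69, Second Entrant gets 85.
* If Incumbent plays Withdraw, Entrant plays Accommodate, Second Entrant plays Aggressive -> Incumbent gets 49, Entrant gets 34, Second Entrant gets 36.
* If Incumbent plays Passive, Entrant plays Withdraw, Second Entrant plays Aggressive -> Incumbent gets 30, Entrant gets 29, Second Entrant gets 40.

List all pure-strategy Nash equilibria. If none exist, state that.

(Passive, Accommodate, Aggressive): Incumbent gets 87, best alternative 49; Entrant gets 42, best alternative 29; Second Entrant gets 86, best alternative 15. No profitable deviation — NE.
(Passive, Accommodate, Moderate): Incumbent can switch to Accommodate (39 → 96). Not NE.
(Passive, Withdraw, Aggressive): Incumbent can switch to Accommodate (30 → 59). Not NE.
(Passive, Withdraw, Moderate): Incumbent can switch to Accommodate (39 → 96). Not NE.
(Accommodate, Accommodate, Aggressive): Incumbent can switch to Passive (43 → 87). Not NE.
(Accommodate, Accommodate, Moderate): Incumbent gets 96, best alternative 39; Entrant gets 69, best alternative 60; Second Entrant gets 85, best alternative 41. No profitable deviation — NE.
(Accommodate, Withdraw, Aggressive): Incumbent gets 59, best alternative 54; Entrant gets 26, best alternative 19; Second Entrant gets 74, best alternative 21. No profitable deviation — NE.
(Accommodate, Withdraw, Moderate): Entrant can switch to Accommodate (60 → 69). Not NE.
(Withdraw, Accommodate, Aggressive): Incumbent can switch to Passive (49 → 87). Not NE.
(Withdraw, Accommodate, Moderate): Incumbent can switch to Passive (11 → 39). Not NE.
(Withdraw, Withdraw, Aggressive): Incumbent can switch to Accommodate (54 → 59). Not NE.
(The remaining 1 profile has a profitable deviation by the same check.)

The pure Nash equilibria are (Passive, Accommodate, Aggressive), (Accommodate, Accommodate, Moderate), (Accommodate, Withdraw, Aggressive).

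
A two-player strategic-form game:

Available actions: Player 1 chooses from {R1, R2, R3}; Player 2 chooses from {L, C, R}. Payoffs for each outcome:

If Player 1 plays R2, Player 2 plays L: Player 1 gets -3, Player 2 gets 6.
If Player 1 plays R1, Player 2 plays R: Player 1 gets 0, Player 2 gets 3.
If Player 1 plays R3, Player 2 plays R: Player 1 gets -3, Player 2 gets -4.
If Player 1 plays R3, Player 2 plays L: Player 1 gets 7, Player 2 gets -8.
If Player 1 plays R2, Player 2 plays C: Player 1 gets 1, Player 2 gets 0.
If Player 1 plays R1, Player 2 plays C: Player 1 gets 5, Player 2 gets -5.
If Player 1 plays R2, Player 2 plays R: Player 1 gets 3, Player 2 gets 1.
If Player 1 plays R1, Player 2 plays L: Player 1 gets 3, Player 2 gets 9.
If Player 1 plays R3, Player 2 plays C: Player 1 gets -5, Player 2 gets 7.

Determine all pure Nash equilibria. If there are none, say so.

(R1, L): Player 1 can switch to R3 (3 → 7). Not NE.
(R1, C): Player 2 can switch to L (-5 → 9). Not NE.
(R1, R): Player 1 can switch to R2 (0 → 3). Not NE.
(R2, L): Player 1 can switch to R1 (-3 → 3). Not NE.
(R2, C): Player 1 can switch to R1 (1 → 5). Not NE.
(R2, R): Player 2 can switch to L (1 → 6). Not NE.
(R3, L): Player 2 can switch to C (-8 → 7). Not NE.
(R3, C): Player 1 can switch to R1 (-5 → 5). Not NE.
(R3, R): Player 1 can switch to R1 (-3 → 0). Not NE.

No pure-strategy Nash equilibrium.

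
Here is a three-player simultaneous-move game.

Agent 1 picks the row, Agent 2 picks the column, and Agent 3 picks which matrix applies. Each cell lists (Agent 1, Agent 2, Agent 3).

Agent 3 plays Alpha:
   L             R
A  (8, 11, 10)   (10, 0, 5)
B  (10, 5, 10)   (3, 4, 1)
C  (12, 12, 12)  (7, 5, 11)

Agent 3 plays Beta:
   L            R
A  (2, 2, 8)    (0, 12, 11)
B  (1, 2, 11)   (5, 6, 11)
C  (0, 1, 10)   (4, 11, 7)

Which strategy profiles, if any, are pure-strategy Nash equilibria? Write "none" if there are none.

For each strategy profile, look for a profitable unilateral deviation.
(A, L, Alpha): Agent 1 can switch to B (8 → 10). Not NE.
(A, L, Beta): Agent 2 can switch to R (2 → 12). Not NE.
(A, R, Alpha): Agent 2 can switch to L (0 → 11). Not NE.
(A, R, Beta): Agent 1 can switch to B (0 → 5). Not NE.
(B, L, Alpha): Agent 1 can switch to C (10 → 12). Not NE.
(B, L, Beta): Agent 1 can switch to A (1 → 2). Not NE.
(B, R, Alpha): Agent 1 can switch to A (3 → 10). Not NE.
(B, R, Beta): Agent 1 gets 5, best alternative 4; Agent 2 gets 6, best alternative 2; Agent 3 gets 11, best alternative 1. No profitable deviation — NE.
(C, L, Alpha): Agent 1 gets 12, best alternative 10; Agent 2 gets 12, best alternative 5; Agent 3 gets 12, best alternative 10. No profitable deviation — NE.
(C, L, Beta): Agent 1 can switch to A (0 → 2). Not NE.
(C, R, Alpha): Agent 1 can switch to A (7 → 10). Not NE.
(C, R, Beta): Agent 1 can switch to B (4 → 5). Not NE.

The pure Nash equilibria are (B, R, Beta) and (C, L, Alpha).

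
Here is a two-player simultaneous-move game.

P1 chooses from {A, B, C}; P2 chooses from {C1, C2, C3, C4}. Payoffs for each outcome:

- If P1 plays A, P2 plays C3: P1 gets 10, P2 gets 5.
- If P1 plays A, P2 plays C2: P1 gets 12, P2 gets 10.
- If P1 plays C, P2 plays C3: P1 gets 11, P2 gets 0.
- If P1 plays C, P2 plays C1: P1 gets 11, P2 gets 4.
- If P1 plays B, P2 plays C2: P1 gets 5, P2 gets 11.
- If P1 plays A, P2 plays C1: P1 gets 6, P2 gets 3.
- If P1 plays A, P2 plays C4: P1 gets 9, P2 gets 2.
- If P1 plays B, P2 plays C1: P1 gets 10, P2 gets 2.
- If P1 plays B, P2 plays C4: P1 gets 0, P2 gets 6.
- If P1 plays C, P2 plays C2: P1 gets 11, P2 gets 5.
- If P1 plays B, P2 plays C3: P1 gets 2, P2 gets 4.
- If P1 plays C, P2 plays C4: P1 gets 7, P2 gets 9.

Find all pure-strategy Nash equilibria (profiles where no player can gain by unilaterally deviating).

P1 against C1: payoffs 6, 10, 11 → best response C.
P1 against C2: payoffs 12, 5, 11 → best response A.
P1 against C3: payoffs 10, 2, 11 → best response C.
P1 against C4: payoffs 9, 0, 7 → best response A.
P2 against A: payoffs 3, 10, 5, 2 → best response C2.
P2 against B: payoffs 2, 11, 4, 6 → best response C2.
P2 against C: payoffs 4, 5, 0, 9 → best response C4.
Mutual best responses: (A, C2).

(A, C2)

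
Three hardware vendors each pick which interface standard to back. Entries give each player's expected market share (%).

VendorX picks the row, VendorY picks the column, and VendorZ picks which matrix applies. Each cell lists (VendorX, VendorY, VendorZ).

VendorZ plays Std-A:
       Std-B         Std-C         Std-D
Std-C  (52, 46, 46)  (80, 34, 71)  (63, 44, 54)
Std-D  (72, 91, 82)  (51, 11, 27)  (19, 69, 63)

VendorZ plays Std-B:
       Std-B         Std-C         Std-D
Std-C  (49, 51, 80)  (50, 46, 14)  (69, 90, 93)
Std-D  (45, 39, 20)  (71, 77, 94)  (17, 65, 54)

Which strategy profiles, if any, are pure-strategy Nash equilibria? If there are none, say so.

The pure Nash equilibria are (Std-C, Std-D, Std-B) and (Std-D, Std-B, Std-A) and (Std-D, Std-C, Std-B).

Check each profile: it is a Nash equilibrium iff no player can strictly gain by switching unilaterally.
(Std-C, Std-B, Std-A): VendorX can switch to Std-D (52 → 72). Not NE.
(Std-C, Std-B, Std-B): VendorY can switch to Std-D (51 → 90). Not NE.
(Std-C, Std-C, Std-A): VendorY can switch to Std-B (34 → 46). Not NE.
(Std-C, Std-C, Std-B): VendorX can switch to Std-D (50 → 71). Not NE.
(Std-C, Std-D, Std-A): VendorY can switch to Std-B (44 → 46). Not NE.
(Std-C, Std-D, Std-B): VendorX gets 69, best alternative 17; VendorY gets 90, best alternative 51; VendorZ gets 93, best alternative 54. No profitable deviation — NE.
(Std-D, Std-B, Std-A): VendorX gets 72, best alternative 52; VendorY gets 91, best alternative 69; VendorZ gets 82, best alternative 20. No profitable deviation — NE.
(Std-D, Std-B, Std-B): VendorX can switch to Std-C (45 → 49). Not NE.
(Std-D, Std-C, Std-A): VendorX can switch to Std-C (51 → 80). Not NE.
(Std-D, Std-C, Std-B): VendorX gets 71, best alternative 50; VendorY gets 77, best alternative 65; VendorZ gets 94, best alternative 27. No profitable deviation — NE.
(Std-D, Std-D, Std-A): VendorX can switch to Std-C (19 → 63). Not NE.
(The remaining 1 profile has a profitable deviation by the same check.)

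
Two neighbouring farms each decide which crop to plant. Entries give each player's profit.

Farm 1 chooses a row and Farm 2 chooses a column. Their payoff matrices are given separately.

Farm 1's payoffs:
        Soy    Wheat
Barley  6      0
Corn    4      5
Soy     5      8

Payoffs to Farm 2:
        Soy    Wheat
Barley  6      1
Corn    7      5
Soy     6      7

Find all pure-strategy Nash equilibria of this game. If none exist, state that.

(Barley, Soy): Farm 1 gets 6, best alternative 5; Farm 2 gets 6, best alternative 1. No profitable deviation — NE.
(Barley, Wheat): Farm 1 can switch to Corn (0 → 5). Not NE.
(Corn, Soy): Farm 1 can switch to Barley (4 → 6). Not NE.
(Corn, Wheat): Farm 1 can switch to Soy (5 → 8). Not NE.
(Soy, Soy): Farm 1 can switch to Barley (5 → 6). Not NE.
(Soy, Wheat): Farm 1 gets 8, best alternative 5; Farm 2 gets 7, best alternative 6. No profitable deviation — NE.

(Barley, Soy), (Soy, Wheat)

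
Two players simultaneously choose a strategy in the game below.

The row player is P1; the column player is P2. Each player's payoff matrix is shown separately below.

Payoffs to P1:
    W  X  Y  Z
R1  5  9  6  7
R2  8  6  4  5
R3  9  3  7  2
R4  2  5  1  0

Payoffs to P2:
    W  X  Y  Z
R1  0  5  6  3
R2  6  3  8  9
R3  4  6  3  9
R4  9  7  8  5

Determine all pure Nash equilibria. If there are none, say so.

There is no pure-strategy Nash equilibrium.

For each player, find the best response to each opponent profile; mutual best responses are the pure NE.
P1 against W: payoffs 5, 8, 9, 2 → best response R3.
P1 against X: payoffs 9, 6, 3, 5 → best response R1.
P1 against Y: payoffs 6, 4, 7, 1 → best response R3.
P1 against Z: payoffs 7, 5, 2, 0 → best response R1.
P2 against R1: payoffs 0, 5, 6, 3 → best response Y.
P2 against R2: payoffs 6, 3, 8, 9 → best response Z.
P2 against R3: payoffs 4, 6, 3, 9 → best response Z.
P2 against R4: payoffs 9, 7, 8, 5 → best response W.
No profile is a mutual best response for all players.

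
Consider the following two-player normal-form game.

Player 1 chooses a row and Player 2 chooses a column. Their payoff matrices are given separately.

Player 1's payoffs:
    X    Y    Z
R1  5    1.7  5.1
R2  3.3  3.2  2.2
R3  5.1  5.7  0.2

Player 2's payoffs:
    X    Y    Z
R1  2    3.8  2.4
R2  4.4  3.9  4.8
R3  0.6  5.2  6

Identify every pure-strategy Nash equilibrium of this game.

This game has no pure Nash equilibrium.

Mark each player's best response to every combination of opponents' strategies; a profile where every player is best-responding is a pure Nash equilibrium.
Player 1 against X: payoffs 5, 3.3, 5.1 → best response R3.
Player 1 against Y: payoffs 1.7, 3.2, 5.7 → best response R3.
Player 1 against Z: payoffs 5.1, 2.2, 0.2 → best response R1.
Player 2 against R1: payoffs 2, 3.8, 2.4 → best response Y.
Player 2 against R2: payoffs 4.4, 3.9, 4.8 → best response Z.
Player 2 against R3: payoffs 0.6, 5.2, 6 → best response Z.
No profile is a mutual best response for all players.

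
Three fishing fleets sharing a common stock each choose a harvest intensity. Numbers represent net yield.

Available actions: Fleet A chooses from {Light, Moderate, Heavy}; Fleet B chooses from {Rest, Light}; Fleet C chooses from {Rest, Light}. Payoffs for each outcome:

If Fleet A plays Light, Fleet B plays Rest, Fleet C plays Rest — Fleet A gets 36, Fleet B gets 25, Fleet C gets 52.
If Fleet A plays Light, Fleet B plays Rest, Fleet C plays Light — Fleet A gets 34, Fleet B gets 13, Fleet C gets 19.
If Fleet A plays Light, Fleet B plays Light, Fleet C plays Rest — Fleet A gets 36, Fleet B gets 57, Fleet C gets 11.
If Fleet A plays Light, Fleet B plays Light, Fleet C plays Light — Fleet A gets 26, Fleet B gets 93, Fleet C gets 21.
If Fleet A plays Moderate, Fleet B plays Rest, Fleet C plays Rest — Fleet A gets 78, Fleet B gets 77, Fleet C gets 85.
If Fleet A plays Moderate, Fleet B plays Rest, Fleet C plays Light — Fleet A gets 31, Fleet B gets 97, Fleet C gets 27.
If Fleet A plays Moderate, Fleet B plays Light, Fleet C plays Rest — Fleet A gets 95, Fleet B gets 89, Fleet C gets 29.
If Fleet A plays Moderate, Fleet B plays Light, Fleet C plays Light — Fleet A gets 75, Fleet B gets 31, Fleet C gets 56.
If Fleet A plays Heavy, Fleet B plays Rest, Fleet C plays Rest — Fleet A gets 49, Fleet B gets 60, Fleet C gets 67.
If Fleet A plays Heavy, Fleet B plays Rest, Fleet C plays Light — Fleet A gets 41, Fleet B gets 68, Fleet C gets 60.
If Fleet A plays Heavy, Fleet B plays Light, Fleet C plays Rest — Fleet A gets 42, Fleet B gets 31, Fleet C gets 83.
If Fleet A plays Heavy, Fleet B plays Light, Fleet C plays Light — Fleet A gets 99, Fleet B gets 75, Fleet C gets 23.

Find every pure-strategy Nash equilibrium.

There is no pure-strategy Nash equilibrium.

For each strategy profile, look for a profitable unilateral deviation.
(Light, Rest, Rest): Fleet A can switch to Moderate (36 → 78). Not NE.
(Light, Rest, Light): Fleet A can switch to Heavy (34 → 41). Not NE.
(Light, Light, Rest): Fleet A can switch to Moderate (36 → 95). Not NE.
(Light, Light, Light): Fleet A can switch to Moderate (26 → 75). Not NE.
(Moderate, Rest, Rest): Fleet B can switch to Light (77 → 89). Not NE.
(Moderate, Rest, Light): Fleet A can switch to Light (31 → 34). Not NE.
(Moderate, Light, Rest): Fleet C can switch to Light (29 → 56). Not NE.
(Moderate, Light, Light): Fleet A can switch to Heavy (75 → 99). Not NE.
(Heavy, Rest, Rest): Fleet A can switch to Moderate (49 → 78). Not NE.
(Heavy, Rest, Light): Fleet B can switch to Light (68 → 75). Not NE.
(Heavy, Light, Rest): Fleet A can switch to Moderate (42 → 95). Not NE.
(Heavy, Light, Light): Fleet C can switch to Rest (23 → 83). Not NE.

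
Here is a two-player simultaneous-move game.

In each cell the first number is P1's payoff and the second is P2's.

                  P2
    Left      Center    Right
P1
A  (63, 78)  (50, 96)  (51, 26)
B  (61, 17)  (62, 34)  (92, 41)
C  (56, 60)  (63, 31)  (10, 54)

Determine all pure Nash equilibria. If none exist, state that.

P1 against Left: payoffs 63, 61, 56 → best response A.
P1 against Center: payoffs 50, 62, 63 → best response C.
P1 against Right: payoffs 51, 92, 10 → best response B.
P2 against A: payoffs 78, 96, 26 → best response Center.
P2 against B: payoffs 17, 34, 41 → best response Right.
P2 against C: payoffs 60, 31, 54 → best response Left.
Mutual best responses: (B, Right).

Pure NE: (B, Right)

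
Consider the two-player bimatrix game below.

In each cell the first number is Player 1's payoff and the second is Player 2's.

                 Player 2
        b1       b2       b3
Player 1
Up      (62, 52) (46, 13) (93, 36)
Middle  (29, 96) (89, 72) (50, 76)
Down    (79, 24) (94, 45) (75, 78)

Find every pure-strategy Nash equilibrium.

There is no pure-strategy Nash equilibrium.

Player 1 against b1: payoffs 62, 29, 79 → best response Down.
Player 1 against b2: payoffs 46, 89, 94 → best response Down.
Player 1 against b3: payoffs 93, 50, 75 → best response Up.
Player 2 against Up: payoffs 52, 13, 36 → best response b1.
Player 2 against Middle: payoffs 96, 72, 76 → best response b1.
Player 2 against Down: payoffs 24, 45, 78 → best response b3.
No profile is a mutual best response for all players.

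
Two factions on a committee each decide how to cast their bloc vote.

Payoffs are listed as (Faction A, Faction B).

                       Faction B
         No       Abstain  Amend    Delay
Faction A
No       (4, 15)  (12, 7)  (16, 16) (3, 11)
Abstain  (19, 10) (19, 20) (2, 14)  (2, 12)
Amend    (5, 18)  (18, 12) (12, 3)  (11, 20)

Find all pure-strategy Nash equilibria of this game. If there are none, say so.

(No, No): Faction A can switch to Abstain (4 → 19). Not NE.
(No, Abstain): Faction A can switch to Abstain (12 → 19). Not NE.
(No, Amend): Faction A gets 16, best alternative 12; Faction B gets 16, best alternative 15. No profitable deviation — NE.
(No, Delay): Faction A can switch to Amend (3 → 11). Not NE.
(Abstain, No): Faction B can switch to Abstain (10 → 20). Not NE.
(Abstain, Abstain): Faction A gets 19, best alternative 18; Faction B gets 20, best alternative 14. No profitable deviation — NE.
(Abstain, Amend): Faction A can switch to No (2 → 16). Not NE.
(Abstain, Delay): Faction A can switch to No (2 → 3). Not NE.
(Amend, No): Faction A can switch to Abstain (5 → 19). Not NE.
(Amend, Abstain): Faction A can switch to Abstain (18 → 19). Not NE.
(Amend, Amend): Faction A can switch to No (12 → 16). Not NE.
(Amend, Delay): Faction A gets 11, best alternative 3; Faction B gets 20, best alternative 18. No profitable deviation — NE.

The pure Nash equilibria are (No, Amend); (Abstain, Abstain); (Amend, Delay).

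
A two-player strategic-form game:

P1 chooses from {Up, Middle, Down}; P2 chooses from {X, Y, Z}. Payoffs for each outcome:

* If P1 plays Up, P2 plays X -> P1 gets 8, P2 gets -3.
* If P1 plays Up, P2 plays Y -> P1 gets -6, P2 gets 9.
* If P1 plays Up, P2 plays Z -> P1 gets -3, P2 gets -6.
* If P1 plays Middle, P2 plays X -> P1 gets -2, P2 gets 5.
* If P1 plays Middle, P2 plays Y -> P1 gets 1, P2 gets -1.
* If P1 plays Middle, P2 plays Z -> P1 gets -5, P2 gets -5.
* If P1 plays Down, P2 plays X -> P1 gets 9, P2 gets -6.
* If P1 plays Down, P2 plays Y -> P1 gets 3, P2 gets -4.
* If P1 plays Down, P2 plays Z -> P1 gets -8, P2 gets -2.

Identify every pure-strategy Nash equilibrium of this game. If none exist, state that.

P1 against X: payoffs 8, -2, 9 → best response Down.
P1 against Y: payoffs -6, 1, 3 → best response Down.
P1 against Z: payoffs -3, -5, -8 → best response Up.
P2 against Up: payoffs -3, 9, -6 → best response Y.
P2 against Middle: payoffs 5, -1, -5 → best response X.
P2 against Down: payoffs -6, -4, -2 → best response Z.
No profile is a mutual best response for all players.

No pure-strategy Nash equilibrium.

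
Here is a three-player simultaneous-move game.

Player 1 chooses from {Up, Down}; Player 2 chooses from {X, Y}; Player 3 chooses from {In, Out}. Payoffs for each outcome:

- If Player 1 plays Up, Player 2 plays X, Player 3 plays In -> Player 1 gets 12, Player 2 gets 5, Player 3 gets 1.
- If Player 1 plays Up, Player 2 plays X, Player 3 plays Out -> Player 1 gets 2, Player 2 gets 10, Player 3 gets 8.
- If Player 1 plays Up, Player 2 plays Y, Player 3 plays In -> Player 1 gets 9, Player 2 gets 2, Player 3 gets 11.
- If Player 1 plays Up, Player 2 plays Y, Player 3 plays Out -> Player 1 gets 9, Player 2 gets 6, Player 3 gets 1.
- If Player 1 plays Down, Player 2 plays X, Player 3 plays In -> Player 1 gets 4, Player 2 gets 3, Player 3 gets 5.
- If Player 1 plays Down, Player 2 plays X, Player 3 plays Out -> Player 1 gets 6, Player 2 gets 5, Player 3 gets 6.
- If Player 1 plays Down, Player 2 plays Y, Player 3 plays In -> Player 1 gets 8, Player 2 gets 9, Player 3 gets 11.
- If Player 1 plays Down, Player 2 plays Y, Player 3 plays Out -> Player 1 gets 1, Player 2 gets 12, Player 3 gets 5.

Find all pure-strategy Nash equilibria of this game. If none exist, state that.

(Up, X, In): Player 3 can switch to Out (1 → 8). Not NE.
(Up, X, Out): Player 1 can switch to Down (2 → 6). Not NE.
(Up, Y, In): Player 2 can switch to X (2 → 5). Not NE.
(Up, Y, Out): Player 2 can switch to X (6 → 10). Not NE.
(Down, X, In): Player 1 can switch to Up (4 → 12). Not NE.
(Down, X, Out): Player 2 can switch to Y (5 → 12). Not NE.
(Down, Y, In): Player 1 can switch to Up (8 → 9). Not NE.
(Down, Y, Out): Player 1 can switch to Up (1 → 9). Not NE.

This game has no pure Nash equilibrium.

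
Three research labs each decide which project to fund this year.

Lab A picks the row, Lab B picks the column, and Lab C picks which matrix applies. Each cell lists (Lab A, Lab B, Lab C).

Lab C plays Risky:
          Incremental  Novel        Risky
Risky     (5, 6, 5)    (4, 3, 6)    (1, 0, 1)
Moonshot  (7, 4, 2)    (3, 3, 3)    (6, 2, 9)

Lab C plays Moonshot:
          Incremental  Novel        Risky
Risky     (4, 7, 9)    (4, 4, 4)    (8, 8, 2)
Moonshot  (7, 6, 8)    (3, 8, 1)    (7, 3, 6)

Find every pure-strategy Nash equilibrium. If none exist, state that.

The unique pure-strategy Nash equilibrium is (Risky, Risky, Moonshot).

For each strategy profile, look for a profitable unilateral deviation.
(Risky, Incremental, Risky): Lab A can switch to Moonshot (5 → 7). Not NE.
(Risky, Incremental, Moonshot): Lab A can switch to Moonshot (4 → 7). Not NE.
(Risky, Novel, Risky): Lab B can switch to Incremental (3 → 6). Not NE.
(Risky, Novel, Moonshot): Lab B can switch to Incremental (4 → 7). Not NE.
(Risky, Risky, Risky): Lab A can switch to Moonshot (1 → 6). Not NE.
(Risky, Risky, Moonshot): Lab A gets 8, best alternative 7; Lab B gets 8, best alternative 7; Lab C gets 2, best alternative 1. No profitable deviation — NE.
(Moonshot, Incremental, Risky): Lab C can switch to Moonshot (2 → 8). Not NE.
(Moonshot, Incremental, Moonshot): Lab B can switch to Novel (6 → 8). Not NE.
(Moonshot, Novel, Risky): Lab A can switch to Risky (3 → 4). Not NE.
(Moonshot, Novel, Moonshot): Lab A can switch to Risky (3 → 4). Not NE.
(Moonshot, Risky, Risky): Lab B can switch to Incremental (2 → 4). Not NE.
(The remaining 1 profile has a profitable deviation by the same check.)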